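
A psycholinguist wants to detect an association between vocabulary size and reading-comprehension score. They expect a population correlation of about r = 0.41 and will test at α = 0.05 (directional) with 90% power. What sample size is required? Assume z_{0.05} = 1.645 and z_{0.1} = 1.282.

n = 49

Fisher's z: C = ½·ln((1+r)/(1−r)) = ½·ln(2.3898) = 0.4356.
n = ((z_{α} + z_β)/C)² + 3.
(1.645 + 1.282) / 0.4356 = 2.927 / 0.4356 = 6.719.
n = 6.719² + 3 = 45.15 + 3 = 48.2.
Round up.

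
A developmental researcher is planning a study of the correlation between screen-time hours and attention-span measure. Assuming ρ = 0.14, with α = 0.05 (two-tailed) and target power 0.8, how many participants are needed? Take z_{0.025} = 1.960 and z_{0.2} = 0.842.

n = 399

Fisher's z: C = ½·ln((1+r)/(1−r)) = ½·ln(1.3256) = 0.1409.
n = ((z_{α/2} + z_β)/C)² + 3.
(1.960 + 0.842) / 0.1409 = 2.802 / 0.1409 = 19.886.
n = 19.886² + 3 = 395.47 + 3 = 398.5.
Round up.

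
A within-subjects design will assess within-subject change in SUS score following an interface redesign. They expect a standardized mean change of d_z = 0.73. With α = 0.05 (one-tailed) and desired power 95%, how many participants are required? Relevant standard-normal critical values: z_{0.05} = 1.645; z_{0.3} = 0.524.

n = 21 pairs

For a paired (one-sample on differences) test: n = ((z_{α} + z_β) / d)².
z_{α} + z_β = 1.645 + 1.645 = 3.290.
n = (3.290 / 0.73)² = 4.507² = 20.31.
Round up.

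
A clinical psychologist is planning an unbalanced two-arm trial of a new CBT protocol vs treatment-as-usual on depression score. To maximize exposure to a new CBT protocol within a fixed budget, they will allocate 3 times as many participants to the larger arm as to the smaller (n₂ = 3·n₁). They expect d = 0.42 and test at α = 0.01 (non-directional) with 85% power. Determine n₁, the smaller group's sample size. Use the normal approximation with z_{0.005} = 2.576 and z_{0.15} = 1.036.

n₁ = 99

With allocation ratio k = n₂/n₁ = 3, Var(x̄₁−x̄₂) = σ²(1/n₁ + 1/(k·n₁)) = σ²·(k+1)/(k·n₁).
So n₁ = (1 + 1/k)·((z_{α/2} + z_β)/d)² = 1.333 × (3.612/0.42)².
n₁ = 1.333 × 73.96 = 98.6.
Round up: n₁ = 99, giving n₂ = 3 × 99 = 297.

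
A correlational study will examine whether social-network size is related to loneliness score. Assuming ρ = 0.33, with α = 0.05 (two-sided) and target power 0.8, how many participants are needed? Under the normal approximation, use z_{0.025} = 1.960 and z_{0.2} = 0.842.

n = 70

Fisher's z: C = ½·ln((1+r)/(1−r)) = ½·ln(1.9851) = 0.3428.
n = ((z_{α/2} + z_β)/C)² + 3.
(1.960 + 0.842) / 0.3428 = 2.802 / 0.3428 = 8.174.
n = 8.174² + 3 = 66.81 + 3 = 69.8.
Round up.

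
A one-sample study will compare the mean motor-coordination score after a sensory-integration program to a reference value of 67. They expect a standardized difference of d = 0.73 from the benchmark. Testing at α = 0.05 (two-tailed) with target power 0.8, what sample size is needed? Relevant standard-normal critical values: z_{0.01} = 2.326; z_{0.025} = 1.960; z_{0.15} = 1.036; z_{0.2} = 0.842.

n = 15

For a one-sample test: n = ((z_{α/2} + z_β) / d)².
z_{α/2} + z_β = 1.960 + 0.842 = 2.802.
n = (2.802 / 0.73)² = 3.838² = 14.73.
Round up.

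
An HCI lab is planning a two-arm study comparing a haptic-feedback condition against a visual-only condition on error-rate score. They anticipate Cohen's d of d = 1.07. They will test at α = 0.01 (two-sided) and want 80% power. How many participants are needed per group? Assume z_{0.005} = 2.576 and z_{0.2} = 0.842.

For two independent groups with equal n: n = 2·((z_{α/2} + z_β) / d)².
z_{α/2} + z_β = 2.576 + 0.842 = 3.418.
n = 2 × (3.418 / 1.07)² = 2 × 3.194² = 2 × 10.20 = 20.4.
Round up to the next whole participant.

n = 21 per group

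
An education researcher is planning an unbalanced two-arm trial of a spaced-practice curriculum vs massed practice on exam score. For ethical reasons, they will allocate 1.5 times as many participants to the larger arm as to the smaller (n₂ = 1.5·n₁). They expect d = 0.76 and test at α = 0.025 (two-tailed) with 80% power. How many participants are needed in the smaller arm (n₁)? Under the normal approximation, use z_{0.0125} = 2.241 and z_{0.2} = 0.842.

n₁ = 28

With allocation ratio k = n₂/n₁ = 1.5, Var(x̄₁−x̄₂) = σ²(1/n₁ + 1/(k·n₁)) = σ²·(k+1)/(k·n₁).
So n₁ = (1 + 1/k)·((z_{α/2} + z_β)/d)² = 1.667 × (3.083/0.76)².
n₁ = 1.667 × 16.46 = 27.4.
Round up: n₁ = 28, giving n₂ = 1.5 × 28 = 42.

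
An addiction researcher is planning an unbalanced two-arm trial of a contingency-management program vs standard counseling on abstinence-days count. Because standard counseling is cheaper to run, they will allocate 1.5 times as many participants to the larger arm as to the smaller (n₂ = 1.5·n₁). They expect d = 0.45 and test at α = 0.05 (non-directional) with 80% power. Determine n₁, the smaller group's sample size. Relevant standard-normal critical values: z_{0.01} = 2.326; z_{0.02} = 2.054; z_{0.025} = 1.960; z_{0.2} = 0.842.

n₁ = 65

With allocation ratio k = n₂/n₁ = 1.5, Var(x̄₁−x̄₂) = σ²(1/n₁ + 1/(k·n₁)) = σ²·(k+1)/(k·n₁).
So n₁ = (1 + 1/k)·((z_{α/2} + z_β)/d)² = 1.667 × (2.802/0.45)².
n₁ = 1.667 × 38.77 = 64.6.
Round up: n₁ = 65, giving n₂ = ⌈1.5 × 65⌉ = ⌈97.5⌉ = 98.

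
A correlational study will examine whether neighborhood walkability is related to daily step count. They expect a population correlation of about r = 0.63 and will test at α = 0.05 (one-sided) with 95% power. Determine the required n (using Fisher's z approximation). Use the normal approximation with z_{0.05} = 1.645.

Fisher's z: C = ½·ln((1+r)/(1−r)) = ½·ln(4.4054) = 0.7414.
n = ((z_{α} + z_β)/C)² + 3.
(1.645 + 1.645) / 0.7414 = 3.290 / 0.7414 = 4.438.
n = 4.438² + 3 = 19.69 + 3 = 22.7.
Round up.

n = 23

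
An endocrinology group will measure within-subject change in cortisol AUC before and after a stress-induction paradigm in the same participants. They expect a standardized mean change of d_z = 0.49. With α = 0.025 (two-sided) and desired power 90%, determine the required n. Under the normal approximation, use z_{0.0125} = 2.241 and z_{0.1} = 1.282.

For a paired (one-sample on differences) test: n = ((z_{α/2} + z_β) / d)².
z_{α/2} + z_β = 2.241 + 1.282 = 3.523.
n = (3.523 / 0.49)² = 7.190² = 51.69.
Round up.

n = 52 pairs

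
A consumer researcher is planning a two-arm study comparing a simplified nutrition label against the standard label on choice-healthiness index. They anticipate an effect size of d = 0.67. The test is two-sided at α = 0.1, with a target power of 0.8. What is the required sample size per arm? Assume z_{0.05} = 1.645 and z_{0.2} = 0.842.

n = 28 per group

For two independent groups with equal n: n = 2·((z_{α/2} + z_β) / d)².
z_{α/2} + z_β = 1.645 + 0.842 = 2.487.
n = 2 × (2.487 / 0.67)² = 2 × 3.712² = 2 × 13.78 = 27.6.
Round up to the next whole participant.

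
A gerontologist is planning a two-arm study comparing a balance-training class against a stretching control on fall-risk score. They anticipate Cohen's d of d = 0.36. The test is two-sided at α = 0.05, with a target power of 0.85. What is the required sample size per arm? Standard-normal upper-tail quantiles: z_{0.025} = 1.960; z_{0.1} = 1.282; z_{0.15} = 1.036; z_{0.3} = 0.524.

For two independent groups with equal n: n = 2·((z_{α/2} + z_β) / d)².
z_{α/2} + z_β = 1.960 + 1.036 = 2.996.
n = 2 × (2.996 / 0.36)² = 2 × 8.322² = 2 × 69.26 = 138.5.
Round up to the next whole participant.

n = 139 per group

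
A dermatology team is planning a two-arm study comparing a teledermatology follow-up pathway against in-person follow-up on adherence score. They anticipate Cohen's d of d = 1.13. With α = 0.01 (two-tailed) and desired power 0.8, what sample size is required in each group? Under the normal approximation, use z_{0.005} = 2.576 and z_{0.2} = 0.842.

n = 19 per group

For two independent groups with equal n: n = 2·((z_{α/2} + z_β) / d)².
z_{α/2} + z_β = 2.576 + 0.842 = 3.418.
n = 2 × (3.418 / 1.13)² = 2 × 3.025² = 2 × 9.15 = 18.3.
Round up to the next whole participant.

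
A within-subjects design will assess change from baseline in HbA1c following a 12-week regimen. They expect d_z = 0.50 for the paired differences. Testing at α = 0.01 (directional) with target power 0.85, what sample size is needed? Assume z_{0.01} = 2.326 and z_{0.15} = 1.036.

n = 46 pairs

For a paired (one-sample on differences) test: n = ((z_{α} + z_β) / d)².
z_{α} + z_β = 2.326 + 1.036 = 3.362.
n = (3.362 / 0.50)² = 6.724² = 45.21.
Round up.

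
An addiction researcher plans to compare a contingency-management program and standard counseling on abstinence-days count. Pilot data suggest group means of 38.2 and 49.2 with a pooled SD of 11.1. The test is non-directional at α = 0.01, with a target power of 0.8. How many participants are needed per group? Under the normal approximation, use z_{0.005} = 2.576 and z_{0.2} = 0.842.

Cohen's d = |M₁ − M₂| / SD_pooled = |38.2 − 49.2| / 11.1 = 11.0 / 11.1 = 0.991.
For two independent groups with equal n: n = 2·((z_{α/2} + z_β) / d)².
z_{α/2} + z_β = 2.576 + 0.842 = 3.418.
n = 2 × (3.418 / 0.991)² = 2 × 3.449² = 2 × 11.90 = 23.8.
Round up to the next whole participant.

n = 24 per group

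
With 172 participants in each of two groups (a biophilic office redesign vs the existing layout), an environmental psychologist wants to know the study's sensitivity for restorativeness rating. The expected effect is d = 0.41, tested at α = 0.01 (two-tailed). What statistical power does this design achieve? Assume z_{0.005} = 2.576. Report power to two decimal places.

For two equal groups, power = Φ(d·√(n/2) − z_{α/2}).
d·√(n/2) = 0.41 × √(172/2) = 0.41 × 9.274 = 3.802.
z_β = 3.802 − 2.576 = 1.226.
Power = Φ(1.226) = 0.890.

power ≈ 0.89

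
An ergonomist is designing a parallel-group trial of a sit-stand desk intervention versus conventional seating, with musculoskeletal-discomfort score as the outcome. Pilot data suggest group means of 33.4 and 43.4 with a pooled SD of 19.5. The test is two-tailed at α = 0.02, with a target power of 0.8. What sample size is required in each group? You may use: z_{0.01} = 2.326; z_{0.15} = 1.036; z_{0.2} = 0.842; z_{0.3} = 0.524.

n = 77 per group

Cohen's d = |M₁ − M₂| / SD_pooled = |33.4 − 43.4| / 19.5 = 10.0 / 19.5 = 0.513.
For two independent groups with equal n: n = 2·((z_{α/2} + z_β) / d)².
z_{α/2} + z_β = 2.326 + 0.842 = 3.168.
n = 2 × (3.168 / 0.513)² = 2 × 6.175² = 2 × 38.14 = 76.3.
Round up to the next whole participant.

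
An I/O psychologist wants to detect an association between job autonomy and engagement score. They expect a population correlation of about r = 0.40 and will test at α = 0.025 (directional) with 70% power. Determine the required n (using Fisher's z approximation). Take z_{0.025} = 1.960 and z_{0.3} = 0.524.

n = 38

Fisher's z: C = ½·ln((1+r)/(1−r)) = ½·ln(2.3333) = 0.4236.
n = ((z_{α} + z_β)/C)² + 3.
(1.960 + 0.524) / 0.4236 = 2.484 / 0.4236 = 5.864.
n = 5.864² + 3 = 34.39 + 3 = 37.4.
Round up.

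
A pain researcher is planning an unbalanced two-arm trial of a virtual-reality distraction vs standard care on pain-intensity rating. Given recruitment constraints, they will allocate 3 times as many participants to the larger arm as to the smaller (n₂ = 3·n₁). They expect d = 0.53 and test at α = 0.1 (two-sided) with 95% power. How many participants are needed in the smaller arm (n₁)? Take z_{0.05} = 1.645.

n₁ = 52

With allocation ratio k = n₂/n₁ = 3, Var(x̄₁−x̄₂) = σ²(1/n₁ + 1/(k·n₁)) = σ²·(k+1)/(k·n₁).
So n₁ = (1 + 1/k)·((z_{α/2} + z_β)/d)² = 1.333 × (3.290/0.53)².
n₁ = 1.333 × 38.53 = 51.4.
Round up: n₁ = 52, giving n₂ = 3 × 52 = 156.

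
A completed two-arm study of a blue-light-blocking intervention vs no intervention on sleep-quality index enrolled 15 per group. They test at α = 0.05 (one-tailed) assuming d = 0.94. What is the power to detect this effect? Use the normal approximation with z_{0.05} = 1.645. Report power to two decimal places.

For two equal groups, power = Φ(d·√(n/2) − z_{α}).
d·√(n/2) = 0.94 × √(15/2) = 0.94 × 2.739 = 2.574.
z_β = 2.574 − 1.645 = 0.929.
Power = Φ(0.929) = 0.824.

power ≈ 0.82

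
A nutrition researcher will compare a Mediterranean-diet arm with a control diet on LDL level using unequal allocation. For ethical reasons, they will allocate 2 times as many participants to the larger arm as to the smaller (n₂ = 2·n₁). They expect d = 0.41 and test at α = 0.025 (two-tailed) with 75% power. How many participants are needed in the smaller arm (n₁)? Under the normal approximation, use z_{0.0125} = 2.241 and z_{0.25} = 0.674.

n₁ = 76

With allocation ratio k = n₂/n₁ = 2, Var(x̄₁−x̄₂) = σ²(1/n₁ + 1/(k·n₁)) = σ²·(k+1)/(k·n₁).
So n₁ = (1 + 1/k)·((z_{α/2} + z_β)/d)² = 1.500 × (2.915/0.41)².
n₁ = 1.500 × 50.55 = 75.8.
Round up: n₁ = 76, giving n₂ = 2 × 76 = 152.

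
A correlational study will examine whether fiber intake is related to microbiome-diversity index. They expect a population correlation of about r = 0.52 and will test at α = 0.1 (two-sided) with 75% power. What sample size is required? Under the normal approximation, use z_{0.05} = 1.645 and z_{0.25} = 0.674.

n = 20

Fisher's z: C = ½·ln((1+r)/(1−r)) = ½·ln(3.1667) = 0.5763.
n = ((z_{α/2} + z_β)/C)² + 3.
(1.645 + 0.674) / 0.5763 = 2.319 / 0.5763 = 4.024.
n = 4.024² + 3 = 16.19 + 3 = 19.2.
Round up.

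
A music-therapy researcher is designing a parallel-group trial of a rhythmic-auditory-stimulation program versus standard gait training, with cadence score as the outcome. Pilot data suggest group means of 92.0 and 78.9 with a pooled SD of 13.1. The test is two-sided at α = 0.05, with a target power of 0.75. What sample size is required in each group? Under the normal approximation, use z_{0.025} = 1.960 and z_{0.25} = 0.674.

n = 14 per group

Cohen's d = |M₁ − M₂| / SD_pooled = |92.0 − 78.9| / 13.1 = 13.1 / 13.1 = 1.000.
For two independent groups with equal n: n = 2·((z_{α/2} + z_β) / d)².
z_{α/2} + z_β = 1.960 + 0.674 = 2.634.
n = 2 × (2.634 / 1.000)² = 2 × 2.634² = 2 × 6.94 = 13.9.
Round up to the next whole participant.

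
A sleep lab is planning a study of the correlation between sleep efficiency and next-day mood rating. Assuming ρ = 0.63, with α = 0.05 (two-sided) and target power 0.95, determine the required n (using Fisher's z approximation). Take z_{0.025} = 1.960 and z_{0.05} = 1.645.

Fisher's z: C = ½·ln((1+r)/(1−r)) = ½·ln(4.4054) = 0.7414.
n = ((z_{α/2} + z_β)/C)² + 3.
(1.960 + 1.645) / 0.7414 = 3.605 / 0.7414 = 4.862.
n = 4.862² + 3 = 23.64 + 3 = 26.6.
Round up.

n = 27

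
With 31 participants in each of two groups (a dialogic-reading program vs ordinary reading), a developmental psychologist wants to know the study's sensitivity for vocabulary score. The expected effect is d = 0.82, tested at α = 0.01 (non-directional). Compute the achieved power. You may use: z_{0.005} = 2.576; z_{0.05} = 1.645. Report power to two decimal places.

For two equal groups, power = Φ(d·√(n/2) − z_{α/2}).
d·√(n/2) = 0.82 × √(31/2) = 0.82 × 3.937 = 3.228.
z_β = 3.228 − 2.576 = 0.652.
Power = Φ(0.652) = 0.743.

power ≈ 0.74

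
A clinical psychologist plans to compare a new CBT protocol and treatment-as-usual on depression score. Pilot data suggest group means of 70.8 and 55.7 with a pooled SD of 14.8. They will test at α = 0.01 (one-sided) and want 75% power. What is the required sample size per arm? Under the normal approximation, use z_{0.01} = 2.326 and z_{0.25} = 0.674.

Cohen's d = |M₁ − M₂| / SD_pooled = |70.8 − 55.7| / 14.8 = 15.1 / 14.8 = 1.020.
For two independent groups with equal n: n = 2·((z_{α} + z_β) / d)².
z_{α} + z_β = 2.326 + 0.674 = 3.000.
n = 2 × (3.000 / 1.020)² = 2 × 2.941² = 2 × 8.65 = 17.3.
Round up to the next whole participant.

n = 18 per group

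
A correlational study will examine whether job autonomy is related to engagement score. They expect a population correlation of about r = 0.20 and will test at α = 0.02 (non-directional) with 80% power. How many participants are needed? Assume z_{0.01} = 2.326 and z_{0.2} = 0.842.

Fisher's z: C = ½·ln((1+r)/(1−r)) = ½·ln(1.5000) = 0.2027.
n = ((z_{α/2} + z_β)/C)² + 3.
(2.326 + 0.842) / 0.2027 = 3.168 / 0.2027 = 15.629.
n = 15.629² + 3 = 244.27 + 3 = 247.3.
Round up.

n = 248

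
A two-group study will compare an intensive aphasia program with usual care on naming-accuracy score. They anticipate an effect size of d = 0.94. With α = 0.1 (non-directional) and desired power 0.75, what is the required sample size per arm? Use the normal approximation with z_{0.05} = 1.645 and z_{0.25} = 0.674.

n = 13 per group

For two independent groups with equal n: n = 2·((z_{α/2} + z_β) / d)².
z_{α/2} + z_β = 1.645 + 0.674 = 2.319.
n = 2 × (2.319 / 0.94)² = 2 × 2.467² = 2 × 6.09 = 12.2.
Round up to the next whole participant.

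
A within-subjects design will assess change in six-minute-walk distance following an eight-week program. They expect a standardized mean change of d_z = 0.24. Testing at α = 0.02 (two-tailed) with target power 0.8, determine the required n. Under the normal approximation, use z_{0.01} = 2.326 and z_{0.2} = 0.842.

For a paired (one-sample on differences) test: n = ((z_{α/2} + z_β) / d)².
z_{α/2} + z_β = 2.326 + 0.842 = 3.168.
n = (3.168 / 0.24)² = 13.200² = 174.24.
Round up.

n = 175 pairs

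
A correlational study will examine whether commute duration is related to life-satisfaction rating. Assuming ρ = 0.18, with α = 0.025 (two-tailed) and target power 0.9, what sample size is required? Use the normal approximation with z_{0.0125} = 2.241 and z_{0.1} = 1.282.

n = 378

Fisher's z: C = ½·ln((1+r)/(1−r)) = ½·ln(1.4390) = 0.1820.
n = ((z_{α/2} + z_β)/C)² + 3.
(2.241 + 1.282) / 0.1820 = 3.523 / 0.1820 = 19.357.
n = 19.357² + 3 = 374.70 + 3 = 377.7.
Round up.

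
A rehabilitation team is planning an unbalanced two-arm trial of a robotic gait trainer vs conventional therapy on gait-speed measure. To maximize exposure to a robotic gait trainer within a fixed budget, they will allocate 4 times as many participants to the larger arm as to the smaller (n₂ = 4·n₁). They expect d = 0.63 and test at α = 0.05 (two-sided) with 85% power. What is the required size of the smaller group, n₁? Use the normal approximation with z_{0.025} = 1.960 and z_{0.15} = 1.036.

n₁ = 29

With allocation ratio k = n₂/n₁ = 4, Var(x̄₁−x̄₂) = σ²(1/n₁ + 1/(k·n₁)) = σ²·(k+1)/(k·n₁).
So n₁ = (1 + 1/k)·((z_{α/2} + z_β)/d)² = 1.250 × (2.996/0.63)².
n₁ = 1.250 × 22.62 = 28.3.
Round up: n₁ = 29, giving n₂ = 4 × 29 = 116.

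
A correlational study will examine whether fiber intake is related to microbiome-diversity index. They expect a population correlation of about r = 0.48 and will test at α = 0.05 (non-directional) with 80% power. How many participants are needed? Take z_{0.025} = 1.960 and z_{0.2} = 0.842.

n = 32

Fisher's z: C = ½·ln((1+r)/(1−r)) = ½·ln(2.8462) = 0.5230.
n = ((z_{α/2} + z_β)/C)² + 3.
(1.960 + 0.842) / 0.5230 = 2.802 / 0.5230 = 5.358.
n = 5.358² + 3 = 28.70 + 3 = 31.7.
Round up.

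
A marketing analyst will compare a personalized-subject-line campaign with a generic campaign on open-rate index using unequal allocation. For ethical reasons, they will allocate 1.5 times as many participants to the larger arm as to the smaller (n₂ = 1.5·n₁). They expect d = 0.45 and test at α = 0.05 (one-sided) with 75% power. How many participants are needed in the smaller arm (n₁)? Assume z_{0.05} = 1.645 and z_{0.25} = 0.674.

With allocation ratio k = n₂/n₁ = 1.5, Var(x̄₁−x̄₂) = σ²(1/n₁ + 1/(k·n₁)) = σ²·(k+1)/(k·n₁).
So n₁ = (1 + 1/k)·((z_{α} + z_β)/d)² = 1.667 × (2.319/0.45)².
n₁ = 1.667 × 26.56 = 44.3.
Round up: n₁ = 45, giving n₂ = ⌈1.5 × 45⌉ = ⌈67.5⌉ = 68.

n₁ = 45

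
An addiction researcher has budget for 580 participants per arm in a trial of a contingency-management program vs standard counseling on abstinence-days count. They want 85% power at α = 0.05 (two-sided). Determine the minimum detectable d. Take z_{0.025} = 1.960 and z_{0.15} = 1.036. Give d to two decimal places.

For two independent groups of n = 580 each: d_min = (z_{α/2} + z_β)·√(2/n).
z-sum = 1.960 + 1.036 = 2.996.
d_min = 2.996 × √(2/580) = 2.996 × 0.0587 = 0.176.

d_min ≈ 0.18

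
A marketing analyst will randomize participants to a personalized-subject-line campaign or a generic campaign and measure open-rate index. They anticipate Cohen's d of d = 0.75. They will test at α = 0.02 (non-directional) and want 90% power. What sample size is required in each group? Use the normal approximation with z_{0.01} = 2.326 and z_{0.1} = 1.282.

n = 47 per group

For two independent groups with equal n: n = 2·((z_{α/2} + z_β) / d)².
z_{α/2} + z_β = 2.326 + 1.282 = 3.608.
n = 2 × (3.608 / 0.75)² = 2 × 4.811² = 2 × 23.14 = 46.3.
Round up to the next whole participant.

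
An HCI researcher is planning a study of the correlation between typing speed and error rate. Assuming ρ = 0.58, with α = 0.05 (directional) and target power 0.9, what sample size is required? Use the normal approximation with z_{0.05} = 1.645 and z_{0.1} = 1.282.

Fisher's z: C = ½·ln((1+r)/(1−r)) = ½·ln(3.7619) = 0.6625.
n = ((z_{α} + z_β)/C)² + 3.
(1.645 + 1.282) / 0.6625 = 2.927 / 0.6625 = 4.418.
n = 4.418² + 3 = 19.52 + 3 = 22.5.
Round up.

n = 23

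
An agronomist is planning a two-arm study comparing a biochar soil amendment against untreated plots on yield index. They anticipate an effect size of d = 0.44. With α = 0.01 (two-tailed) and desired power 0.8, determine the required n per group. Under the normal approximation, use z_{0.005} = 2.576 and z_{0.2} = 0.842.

n = 121 per group

For two independent groups with equal n: n = 2·((z_{α/2} + z_β) / d)².
z_{α/2} + z_β = 2.576 + 0.842 = 3.418.
n = 2 × (3.418 / 0.44)² = 2 × 7.768² = 2 × 60.34 = 120.7.
Round up to the next whole participant.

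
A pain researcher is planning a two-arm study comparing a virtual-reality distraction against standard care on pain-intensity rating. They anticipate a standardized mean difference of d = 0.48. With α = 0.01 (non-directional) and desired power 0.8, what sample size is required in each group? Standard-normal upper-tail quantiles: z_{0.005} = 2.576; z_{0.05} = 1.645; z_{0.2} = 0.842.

For two independent groups with equal n: n = 2·((z_{α/2} + z_β) / d)².
z_{α/2} + z_β = 2.576 + 0.842 = 3.418.
n = 2 × (3.418 / 0.48)² = 2 × 7.121² = 2 × 50.71 = 101.4.
Round up to the next whole participant.

n = 102 per group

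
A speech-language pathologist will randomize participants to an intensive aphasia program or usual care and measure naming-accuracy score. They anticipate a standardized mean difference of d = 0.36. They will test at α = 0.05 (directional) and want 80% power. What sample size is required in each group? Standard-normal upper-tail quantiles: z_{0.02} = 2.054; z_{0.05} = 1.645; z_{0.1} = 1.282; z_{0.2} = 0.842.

For two independent groups with equal n: n = 2·((z_{α} + z_β) / d)².
z_{α} + z_β = 1.645 + 0.842 = 2.487.
n = 2 × (2.487 / 0.36)² = 2 × 6.908² = 2 × 47.73 = 95.5.
Round up to the next whole participant.

n = 96 per group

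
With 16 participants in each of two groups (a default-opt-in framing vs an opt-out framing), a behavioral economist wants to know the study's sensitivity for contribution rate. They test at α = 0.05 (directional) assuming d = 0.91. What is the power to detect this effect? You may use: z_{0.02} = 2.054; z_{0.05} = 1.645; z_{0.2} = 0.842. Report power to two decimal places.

For two equal groups, power = Φ(d·√(n/2) − z_{α}).
d·√(n/2) = 0.91 × √(16/2) = 0.91 × 2.828 = 2.574.
z_β = 2.574 − 1.645 = 0.929.
Power = Φ(0.929) = 0.824.

power ≈ 0.82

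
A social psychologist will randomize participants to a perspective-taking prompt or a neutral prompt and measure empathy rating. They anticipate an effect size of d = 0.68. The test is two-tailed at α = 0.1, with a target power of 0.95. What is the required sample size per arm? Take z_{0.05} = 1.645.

n = 47 per group

For two independent groups with equal n: n = 2·((z_{α/2} + z_β) / d)².
z_{α/2} + z_β = 1.645 + 1.645 = 3.290.
n = 2 × (3.290 / 0.68)² = 2 × 4.838² = 2 × 23.41 = 46.8.
Round up to the next whole participant.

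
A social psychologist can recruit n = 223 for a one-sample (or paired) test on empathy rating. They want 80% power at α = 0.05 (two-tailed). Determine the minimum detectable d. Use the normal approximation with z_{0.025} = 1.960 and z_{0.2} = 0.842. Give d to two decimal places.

For a single sample (or paired design) of n = 223: d_min = (z_{α/2} + z_β)/√n.
z-sum = 1.960 + 0.842 = 2.802.
d_min = 2.802 / √223 = 2.802 / 14.933 = 0.188.

d_min ≈ 0.19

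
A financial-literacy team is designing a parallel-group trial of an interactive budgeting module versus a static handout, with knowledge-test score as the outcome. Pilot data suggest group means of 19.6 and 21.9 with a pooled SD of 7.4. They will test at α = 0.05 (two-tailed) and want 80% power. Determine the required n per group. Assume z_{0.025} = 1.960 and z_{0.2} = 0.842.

Cohen's d = |M₁ − M₂| / SD_pooled = |19.6 − 21.9| / 7.4 = 2.3 / 7.4 = 0.311.
For two independent groups with equal n: n = 2·((z_{α/2} + z_β) / d)².
z_{α/2} + z_β = 1.960 + 0.842 = 2.802.
n = 2 × (2.802 / 0.311)² = 2 × 9.010² = 2 × 81.17 = 162.3.
Round up to the next whole participant.

n = 163 per group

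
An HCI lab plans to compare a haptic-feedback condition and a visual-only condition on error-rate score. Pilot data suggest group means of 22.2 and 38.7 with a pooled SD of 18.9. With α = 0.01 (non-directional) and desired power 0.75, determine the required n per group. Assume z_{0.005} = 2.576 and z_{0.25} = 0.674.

Cohen's d = |M₁ − M₂| / SD_pooled = |22.2 − 38.7| / 18.9 = 16.5 / 18.9 = 0.873.
For two independent groups with equal n: n = 2·((z_{α/2} + z_β) / d)².
z_{α/2} + z_β = 2.576 + 0.674 = 3.250.
n = 2 × (3.250 / 0.873)² = 2 × 3.723² = 2 × 13.86 = 27.7.
Round up to the next whole participant.

n = 28 per group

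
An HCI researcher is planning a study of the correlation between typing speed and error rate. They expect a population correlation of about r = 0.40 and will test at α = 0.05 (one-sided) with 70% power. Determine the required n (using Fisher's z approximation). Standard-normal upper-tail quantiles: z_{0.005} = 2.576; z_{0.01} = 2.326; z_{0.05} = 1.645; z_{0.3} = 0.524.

Fisher's z: C = ½·ln((1+r)/(1−r)) = ½·ln(2.3333) = 0.4236.
n = ((z_{α} + z_β)/C)² + 3.
(1.645 + 0.524) / 0.4236 = 2.169 / 0.4236 = 5.120.
n = 5.120² + 3 = 26.22 + 3 = 29.2.
Round up.

n = 30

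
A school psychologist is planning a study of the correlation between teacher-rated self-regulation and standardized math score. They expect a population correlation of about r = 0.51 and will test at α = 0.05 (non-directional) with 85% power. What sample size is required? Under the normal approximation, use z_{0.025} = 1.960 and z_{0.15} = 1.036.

Fisher's z: C = ½·ln((1+r)/(1−r)) = ½·ln(3.0816) = 0.5627.
n = ((z_{α/2} + z_β)/C)² + 3.
(1.960 + 1.036) / 0.5627 = 2.996 / 0.5627 = 5.324.
n = 5.324² + 3 = 28.35 + 3 = 31.3.
Round up.

n = 32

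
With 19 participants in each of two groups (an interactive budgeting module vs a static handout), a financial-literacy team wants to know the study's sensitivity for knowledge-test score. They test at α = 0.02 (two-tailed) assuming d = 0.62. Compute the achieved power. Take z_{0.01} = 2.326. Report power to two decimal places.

power ≈ 0.34

For two equal groups, power = Φ(d·√(n/2) − z_{α/2}).
d·√(n/2) = 0.62 × √(19/2) = 0.62 × 3.082 = 1.911.
z_β = 1.911 − 2.326 = -0.415.
Power = Φ(-0.415) = 0.339.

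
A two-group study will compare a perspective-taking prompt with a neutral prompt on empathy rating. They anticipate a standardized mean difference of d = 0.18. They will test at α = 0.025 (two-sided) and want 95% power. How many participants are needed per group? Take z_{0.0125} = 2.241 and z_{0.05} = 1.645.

For two independent groups with equal n: n = 2·((z_{α/2} + z_β) / d)².
z_{α/2} + z_β = 2.241 + 1.645 = 3.886.
n = 2 × (3.886 / 0.18)² = 2 × 21.589² = 2 × 466.08 = 932.2.
Round up to the next whole participant.

n = 933 per group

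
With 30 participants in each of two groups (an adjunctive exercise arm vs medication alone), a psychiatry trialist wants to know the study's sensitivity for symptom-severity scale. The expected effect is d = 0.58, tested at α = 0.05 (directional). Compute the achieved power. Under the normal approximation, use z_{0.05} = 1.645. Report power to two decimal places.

For two equal groups, power = Φ(d·√(n/2) − z_{α}).
d·√(n/2) = 0.58 × √(30/2) = 0.58 × 3.873 = 2.246.
z_β = 2.246 − 1.645 = 0.601.
Power = Φ(0.601) = 0.726.

power ≈ 0.73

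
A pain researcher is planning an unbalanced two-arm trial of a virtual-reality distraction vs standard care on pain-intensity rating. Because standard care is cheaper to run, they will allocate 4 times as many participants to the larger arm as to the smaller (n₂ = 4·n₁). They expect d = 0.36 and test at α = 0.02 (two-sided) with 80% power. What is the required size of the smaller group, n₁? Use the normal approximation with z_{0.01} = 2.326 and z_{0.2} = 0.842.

n₁ = 97

With allocation ratio k = n₂/n₁ = 4, Var(x̄₁−x̄₂) = σ²(1/n₁ + 1/(k·n₁)) = σ²·(k+1)/(k·n₁).
So n₁ = (1 + 1/k)·((z_{α/2} + z_β)/d)² = 1.250 × (3.168/0.36)².
n₁ = 1.250 × 77.44 = 96.8.
Round up: n₁ = 97, giving n₂ = 4 × 97 = 388.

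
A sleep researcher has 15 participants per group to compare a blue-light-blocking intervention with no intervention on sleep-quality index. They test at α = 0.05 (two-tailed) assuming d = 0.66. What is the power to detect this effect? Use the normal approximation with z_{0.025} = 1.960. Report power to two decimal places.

For two equal groups, power = Φ(d·√(n/2) − z_{α/2}).
d·√(n/2) = 0.66 × √(15/2) = 0.66 × 2.739 = 1.807.
z_β = 1.807 − 1.960 = -0.153.
Power = Φ(-0.153) = 0.439.

power ≈ 0.44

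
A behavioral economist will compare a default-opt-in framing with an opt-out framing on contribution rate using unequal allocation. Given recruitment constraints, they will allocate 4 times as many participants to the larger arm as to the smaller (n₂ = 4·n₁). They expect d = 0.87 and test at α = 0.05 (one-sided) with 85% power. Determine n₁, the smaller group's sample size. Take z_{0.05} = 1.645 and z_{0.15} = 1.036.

n₁ = 12

With allocation ratio k = n₂/n₁ = 4, Var(x̄₁−x̄₂) = σ²(1/n₁ + 1/(k·n₁)) = σ²·(k+1)/(k·n₁).
So n₁ = (1 + 1/k)·((z_{α} + z_β)/d)² = 1.250 × (2.681/0.87)².
n₁ = 1.250 × 9.50 = 11.9.
Round up: n₁ = 12, giving n₂ = 4 × 12 = 48.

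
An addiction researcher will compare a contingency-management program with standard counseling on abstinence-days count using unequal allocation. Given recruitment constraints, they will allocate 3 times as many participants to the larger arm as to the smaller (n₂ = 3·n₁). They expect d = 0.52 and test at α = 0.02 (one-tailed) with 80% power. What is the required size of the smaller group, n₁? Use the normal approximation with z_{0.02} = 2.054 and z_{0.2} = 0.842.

With allocation ratio k = n₂/n₁ = 3, Var(x̄₁−x̄₂) = σ²(1/n₁ + 1/(k·n₁)) = σ²·(k+1)/(k·n₁).
So n₁ = (1 + 1/k)·((z_{α} + z_β)/d)² = 1.333 × (2.896/0.52)².
n₁ = 1.333 × 31.02 = 41.4.
Round up: n₁ = 42, giving n₂ = 3 × 42 = 126.

n₁ = 42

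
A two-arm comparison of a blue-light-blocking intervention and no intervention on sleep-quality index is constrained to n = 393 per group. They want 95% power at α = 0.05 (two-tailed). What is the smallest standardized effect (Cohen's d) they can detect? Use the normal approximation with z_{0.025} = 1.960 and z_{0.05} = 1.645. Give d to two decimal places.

d_min ≈ 0.26

For two independent groups of n = 393 each: d_min = (z_{α/2} + z_β)·√(2/n).
z-sum = 1.960 + 1.645 = 3.605.
d_min = 3.605 × √(2/393) = 3.605 × 0.0713 = 0.257.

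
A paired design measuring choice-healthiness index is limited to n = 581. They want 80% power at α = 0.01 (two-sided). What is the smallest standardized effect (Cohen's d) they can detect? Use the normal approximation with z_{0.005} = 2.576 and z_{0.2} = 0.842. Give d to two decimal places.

d_min ≈ 0.14

For a single sample (or paired design) of n = 581: d_min = (z_{α/2} + z_β)/√n.
z-sum = 2.576 + 0.842 = 3.418.
d_min = 3.418 / √581 = 3.418 / 24.104 = 0.142.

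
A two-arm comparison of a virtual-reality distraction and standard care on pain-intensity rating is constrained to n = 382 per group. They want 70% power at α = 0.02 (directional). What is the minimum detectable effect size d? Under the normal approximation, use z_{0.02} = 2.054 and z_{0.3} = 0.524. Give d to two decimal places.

d_min ≈ 0.19

For two independent groups of n = 382 each: d_min = (z_{α} + z_β)·√(2/n).
z-sum = 2.054 + 0.524 = 2.578.
d_min = 2.578 × √(2/382) = 2.578 × 0.0724 = 0.187.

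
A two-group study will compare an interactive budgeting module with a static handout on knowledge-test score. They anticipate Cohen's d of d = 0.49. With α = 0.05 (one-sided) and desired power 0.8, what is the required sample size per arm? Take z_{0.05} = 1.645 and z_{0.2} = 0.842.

For two independent groups with equal n: n = 2·((z_{α} + z_β) / d)².
z_{α} + z_β = 1.645 + 0.842 = 2.487.
n = 2 × (2.487 / 0.49)² = 2 × 5.076² = 2 × 25.76 = 51.5.
Round up to the next whole participant.

n = 52 per group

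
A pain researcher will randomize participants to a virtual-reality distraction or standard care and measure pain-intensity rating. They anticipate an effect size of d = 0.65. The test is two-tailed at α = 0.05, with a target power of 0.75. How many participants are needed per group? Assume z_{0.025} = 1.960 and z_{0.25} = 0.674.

n = 33 per group

For two independent groups with equal n: n = 2·((z_{α/2} + z_β) / d)².
z_{α/2} + z_β = 1.960 + 0.674 = 2.634.
n = 2 × (2.634 / 0.65)² = 2 × 4.052² = 2 × 16.42 = 32.8.
Round up to the next whole participant.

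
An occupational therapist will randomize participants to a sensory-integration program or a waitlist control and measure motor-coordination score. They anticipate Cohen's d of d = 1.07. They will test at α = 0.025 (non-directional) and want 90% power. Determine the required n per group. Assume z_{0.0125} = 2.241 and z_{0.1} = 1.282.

For two independent groups with equal n: n = 2·((z_{α/2} + z_β) / d)².
z_{α/2} + z_β = 2.241 + 1.282 = 3.523.
n = 2 × (3.523 / 1.07)² = 2 × 3.293² = 2 × 10.84 = 21.7.
Round up to the next whole participant.

n = 22 per group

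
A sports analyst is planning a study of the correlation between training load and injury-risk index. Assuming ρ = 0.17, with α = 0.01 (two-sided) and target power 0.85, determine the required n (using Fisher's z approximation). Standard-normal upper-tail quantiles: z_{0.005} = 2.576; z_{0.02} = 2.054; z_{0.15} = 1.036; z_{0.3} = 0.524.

n = 446

Fisher's z: C = ½·ln((1+r)/(1−r)) = ½·ln(1.4096) = 0.1717.
n = ((z_{α/2} + z_β)/C)² + 3.
(2.576 + 1.036) / 0.1717 = 3.612 / 0.1717 = 21.037.
n = 21.037² + 3 = 442.54 + 3 = 445.5.
Round up.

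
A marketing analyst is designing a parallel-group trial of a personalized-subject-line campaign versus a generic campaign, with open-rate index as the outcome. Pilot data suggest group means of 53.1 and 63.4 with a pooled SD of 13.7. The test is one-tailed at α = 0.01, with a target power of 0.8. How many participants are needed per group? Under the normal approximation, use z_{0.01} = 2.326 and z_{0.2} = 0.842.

Cohen's d = |M₁ − M₂| / SD_pooled = |53.1 − 63.4| / 13.7 = 10.3 / 13.7 = 0.752.
For two independent groups with equal n: n = 2·((z_{α} + z_β) / d)².
z_{α} + z_β = 2.326 + 0.842 = 3.168.
n = 2 × (3.168 / 0.752)² = 2 × 4.213² = 2 × 17.75 = 35.5.
Round up to the next whole participant.

n = 36 per group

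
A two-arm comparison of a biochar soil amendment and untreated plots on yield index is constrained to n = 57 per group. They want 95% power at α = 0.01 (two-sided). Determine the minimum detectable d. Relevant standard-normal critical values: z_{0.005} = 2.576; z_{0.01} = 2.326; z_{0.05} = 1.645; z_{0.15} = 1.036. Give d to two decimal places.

d_min ≈ 0.79

For two independent groups of n = 57 each: d_min = (z_{α/2} + z_β)·√(2/n).
z-sum = 2.576 + 1.645 = 4.221.
d_min = 4.221 × √(2/57) = 4.221 × 0.1873 = 0.791.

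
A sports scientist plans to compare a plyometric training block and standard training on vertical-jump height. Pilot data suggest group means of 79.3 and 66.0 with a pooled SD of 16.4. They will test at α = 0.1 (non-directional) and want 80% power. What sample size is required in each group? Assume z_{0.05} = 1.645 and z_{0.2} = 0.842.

Cohen's d = |M₁ − M₂| / SD_pooled = |79.3 − 66.0| / 16.4 = 13.3 / 16.4 = 0.811.
For two independent groups with equal n: n = 2·((z_{α/2} + z_β) / d)².
z_{α/2} + z_β = 1.645 + 0.842 = 2.487.
n = 2 × (2.487 / 0.811)² = 2 × 3.067² = 2 × 9.40 = 18.8.
Round up to the next whole participant.

n = 19 per group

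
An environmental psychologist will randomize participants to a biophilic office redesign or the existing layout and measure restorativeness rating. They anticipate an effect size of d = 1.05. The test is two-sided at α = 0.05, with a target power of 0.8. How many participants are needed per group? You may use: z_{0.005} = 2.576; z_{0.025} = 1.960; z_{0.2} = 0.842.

n = 15 per group

For two independent groups with equal n: n = 2·((z_{α/2} + z_β) / d)².
z_{α/2} + z_β = 1.960 + 0.842 = 2.802.
n = 2 × (2.802 / 1.05)² = 2 × 2.669² = 2 × 7.12 = 14.2.
Round up to the next whole participant.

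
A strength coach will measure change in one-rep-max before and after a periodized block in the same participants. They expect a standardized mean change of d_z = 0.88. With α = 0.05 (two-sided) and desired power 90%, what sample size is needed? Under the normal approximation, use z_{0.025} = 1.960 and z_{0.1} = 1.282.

For a paired (one-sample on differences) test: n = ((z_{α/2} + z_β) / d)².
z_{α/2} + z_β = 1.960 + 1.282 = 3.242.
n = (3.242 / 0.88)² = 3.684² = 13.57.
Round up.

n = 14 pairs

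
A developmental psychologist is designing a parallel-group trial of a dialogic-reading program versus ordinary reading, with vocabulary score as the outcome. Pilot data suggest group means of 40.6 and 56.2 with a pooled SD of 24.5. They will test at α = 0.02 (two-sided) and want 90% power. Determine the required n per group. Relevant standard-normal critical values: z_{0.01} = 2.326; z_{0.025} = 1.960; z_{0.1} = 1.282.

Cohen's d = |M₁ − M₂| / SD_pooled = |40.6 − 56.2| / 24.5 = 15.6 / 24.5 = 0.637.
For two independent groups with equal n: n = 2·((z_{α/2} + z_β) / d)².
z_{α/2} + z_β = 2.326 + 1.282 = 3.608.
n = 2 × (3.608 / 0.637)² = 2 × 5.664² = 2 × 32.08 = 64.2.
Round up to the next whole participant.

n = 65 per group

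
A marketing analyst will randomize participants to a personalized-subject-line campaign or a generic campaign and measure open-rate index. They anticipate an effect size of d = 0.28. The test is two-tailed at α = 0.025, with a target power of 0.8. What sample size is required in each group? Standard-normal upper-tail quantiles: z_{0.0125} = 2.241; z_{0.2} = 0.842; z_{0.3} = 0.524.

n = 243 per group

For two independent groups with equal n: n = 2·((z_{α/2} + z_β) / d)².
z_{α/2} + z_β = 2.241 + 0.842 = 3.083.
n = 2 × (3.083 / 0.28)² = 2 × 11.011² = 2 × 121.24 = 242.5.
Round up to the next whole participant.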